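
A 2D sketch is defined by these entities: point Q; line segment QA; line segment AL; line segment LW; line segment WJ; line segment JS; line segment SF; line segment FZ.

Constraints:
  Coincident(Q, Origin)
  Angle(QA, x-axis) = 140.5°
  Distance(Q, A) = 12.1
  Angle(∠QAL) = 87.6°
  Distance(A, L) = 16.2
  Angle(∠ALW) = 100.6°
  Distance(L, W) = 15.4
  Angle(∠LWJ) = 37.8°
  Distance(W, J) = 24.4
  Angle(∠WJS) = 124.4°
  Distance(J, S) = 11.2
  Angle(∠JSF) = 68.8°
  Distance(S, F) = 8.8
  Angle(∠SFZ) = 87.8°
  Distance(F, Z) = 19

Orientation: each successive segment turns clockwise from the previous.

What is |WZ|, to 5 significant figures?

19.957

Q is at the origin; QA runs at 140.5° with length 12.1, so A = (-9.3367, 7.6965). ∠QAL = 87.6° gives AL at 48.100° from the x-axis; with |AL| = 16.2, L = (1.4822, 19.754). ∠ALW = 100.6° gives LW at -31.300° from the x-axis; with |LW| = 15.4, W = (14.641, 11.754). ∠LWJ = 37.8° gives WJ at -173.50° from the x-axis; with |WJ| = 24.4, J = (-9.6023, 8.9916). ∠WJS = 124.4° gives JS at 130.90° from the x-axis; with |JS| = 11.2, S = (-16.935, 17.457). ∠JSF = 68.8° gives SF at 19.700° from the x-axis; with |SF| = 8.8, F = (-8.6504, 20.424). ∠SFZ = 87.8° gives FZ at -72.500° from the x-axis; with |FZ| = 19.0, Z = (-2.9370, 2.3030). Then |WZ| = |Z − W| = 19.957.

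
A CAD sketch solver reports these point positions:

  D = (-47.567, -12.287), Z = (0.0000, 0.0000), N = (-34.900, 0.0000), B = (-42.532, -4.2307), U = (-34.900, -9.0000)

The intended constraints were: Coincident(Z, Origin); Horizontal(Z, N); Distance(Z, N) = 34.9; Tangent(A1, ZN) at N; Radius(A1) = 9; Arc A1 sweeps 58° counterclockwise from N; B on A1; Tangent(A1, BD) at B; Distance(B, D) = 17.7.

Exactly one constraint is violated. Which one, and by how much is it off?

Distance(B, D) = 17.7 — off by 8.20.

Z = (0.00, 0.00) ✓; Z.y = 0.00, N.y = 0.00 ✓; |ZN| = 34.90 ✓; ∠(UN, NZ) = 90.00° ✓; |UN| = 9.000 ✓; bearing(U→B) − bearing(U→N) = 58.00° ✓; |UB| = 9.000 ✓; ∠(UB, BD) = 90.00° ✓; |BD| = 9.500 ✗.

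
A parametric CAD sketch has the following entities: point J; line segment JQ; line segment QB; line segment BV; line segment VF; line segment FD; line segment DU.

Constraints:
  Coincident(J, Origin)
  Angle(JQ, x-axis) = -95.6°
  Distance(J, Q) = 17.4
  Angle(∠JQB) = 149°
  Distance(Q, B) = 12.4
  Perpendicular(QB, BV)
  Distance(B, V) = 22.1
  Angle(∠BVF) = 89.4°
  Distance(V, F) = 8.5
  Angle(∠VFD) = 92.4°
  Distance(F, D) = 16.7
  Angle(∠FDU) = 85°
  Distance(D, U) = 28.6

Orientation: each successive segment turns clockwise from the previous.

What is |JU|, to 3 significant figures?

46.9

J is at the origin; JQ runs at -95.6° with length 17.4, so Q = (-1.70, -17.3). ∠JQB = 149.0° gives QB at -127° from the x-axis; with |QB| = 12.4, B = (-9.09, -27.3). The perpendicularity gives BV at right angles to QB, so BV runs at 143°; with |BV| = 22.1, V = (-26.8, -14.1). ∠BVF = 89.4° gives VF at 52.8° from the x-axis; with |VF| = 8.5, F = (-21.7, -7.32). ∠VFD = 92.4° gives FD at -34.8° from the x-axis; with |FD| = 16.7, D = (-7.98, -16.9). ∠FDU = 85.0° gives DU at -130° from the x-axis; with |DU| = 28.6, U = (-26.3, -38.8). Then |JU| = |U − J| = 46.9.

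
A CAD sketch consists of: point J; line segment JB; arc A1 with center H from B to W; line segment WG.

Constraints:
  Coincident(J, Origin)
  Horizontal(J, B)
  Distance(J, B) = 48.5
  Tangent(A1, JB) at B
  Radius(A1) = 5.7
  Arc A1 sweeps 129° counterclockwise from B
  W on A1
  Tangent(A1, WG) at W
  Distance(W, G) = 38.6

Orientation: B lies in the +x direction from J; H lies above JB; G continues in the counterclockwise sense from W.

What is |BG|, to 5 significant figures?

44.021

J is at the origin; J and B share the same y with |JB| = 48.5 and B on the +x side, so B = (48.500, 0.0000). Tangency of A1 to JB means the radius HB is perpendicular to JB, so H = B + (0, 5.7) = (48.500, 5.7000). On A1, B sits at bearing -90° from H; a 129° counterclockwise sweep puts W at bearing 39°, so W = H + 5.7·(cos 39°, sin 39°) = (52.930, 9.2871). Tangency of A1 to WG means the radius HW is perpendicular to WG, so WG runs along (−sin 39°, cos 39°); with |WG| = 38.6, G = (28.638, 39.285). Then |BG| = |G − B| = 44.021.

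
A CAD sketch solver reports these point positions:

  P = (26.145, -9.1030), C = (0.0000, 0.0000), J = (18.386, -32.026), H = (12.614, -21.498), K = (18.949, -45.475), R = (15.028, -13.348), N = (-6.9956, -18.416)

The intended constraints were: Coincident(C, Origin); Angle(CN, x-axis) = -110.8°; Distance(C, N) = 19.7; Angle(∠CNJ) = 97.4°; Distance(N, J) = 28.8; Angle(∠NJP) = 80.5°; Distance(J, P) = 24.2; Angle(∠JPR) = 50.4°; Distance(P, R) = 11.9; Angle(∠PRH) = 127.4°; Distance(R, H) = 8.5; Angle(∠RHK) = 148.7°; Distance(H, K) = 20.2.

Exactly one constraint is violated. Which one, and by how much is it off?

Distance(H, K) = 20.2 — off by 4.60.

C = (0.00, 0.00) ✓; CN at -110.8° ✓; |CN| = 19.70 ✓; ∠CNJ = 97.40° ✓; |NJ| = 28.80 ✓; ∠NJP = 80.50° ✓; |JP| = 24.20 ✓; ∠JPR = 50.40° ✓; |PR| = 11.90 ✓; ∠PRH = 127.4° ✓; |RH| = 8.500 ✓; ∠RHK = 148.7° ✓; |HK| = 24.80 ✗.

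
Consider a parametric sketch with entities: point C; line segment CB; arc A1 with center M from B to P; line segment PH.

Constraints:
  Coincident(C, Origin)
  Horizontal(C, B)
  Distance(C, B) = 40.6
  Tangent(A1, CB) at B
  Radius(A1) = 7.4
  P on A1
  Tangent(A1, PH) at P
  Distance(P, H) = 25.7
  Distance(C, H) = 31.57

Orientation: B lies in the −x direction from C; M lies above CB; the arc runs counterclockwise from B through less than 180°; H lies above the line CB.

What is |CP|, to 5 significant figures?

34.642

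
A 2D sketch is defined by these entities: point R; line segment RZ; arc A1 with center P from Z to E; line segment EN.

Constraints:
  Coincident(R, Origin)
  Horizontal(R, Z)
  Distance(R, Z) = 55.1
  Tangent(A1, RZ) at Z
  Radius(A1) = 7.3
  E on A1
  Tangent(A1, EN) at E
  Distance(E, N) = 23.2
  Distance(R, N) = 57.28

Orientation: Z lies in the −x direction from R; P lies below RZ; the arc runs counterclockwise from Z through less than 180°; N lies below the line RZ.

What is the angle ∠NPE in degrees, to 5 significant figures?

72.534°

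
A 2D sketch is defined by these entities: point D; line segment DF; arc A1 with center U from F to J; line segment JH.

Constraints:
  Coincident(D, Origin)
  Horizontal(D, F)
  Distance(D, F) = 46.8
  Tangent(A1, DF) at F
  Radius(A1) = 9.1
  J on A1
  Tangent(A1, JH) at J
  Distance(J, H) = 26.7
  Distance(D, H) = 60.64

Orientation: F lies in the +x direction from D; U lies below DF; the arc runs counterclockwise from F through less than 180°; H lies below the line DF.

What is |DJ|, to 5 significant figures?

40.239

Checks: D.y = 0.00, F.y = 0.00 ✓; |UJ| = 9.100 ✓; ∠(UJ, JH) = 90.00° ✓; |JH| = 26.70 ✓; |DH| = 60.64 ✓.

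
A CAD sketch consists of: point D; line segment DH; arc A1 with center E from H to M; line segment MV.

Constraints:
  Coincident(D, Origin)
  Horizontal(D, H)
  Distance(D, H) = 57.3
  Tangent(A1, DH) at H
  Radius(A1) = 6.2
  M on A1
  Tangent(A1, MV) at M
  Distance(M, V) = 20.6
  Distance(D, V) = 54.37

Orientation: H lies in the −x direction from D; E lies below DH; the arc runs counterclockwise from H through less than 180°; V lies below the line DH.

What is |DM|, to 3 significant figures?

62.7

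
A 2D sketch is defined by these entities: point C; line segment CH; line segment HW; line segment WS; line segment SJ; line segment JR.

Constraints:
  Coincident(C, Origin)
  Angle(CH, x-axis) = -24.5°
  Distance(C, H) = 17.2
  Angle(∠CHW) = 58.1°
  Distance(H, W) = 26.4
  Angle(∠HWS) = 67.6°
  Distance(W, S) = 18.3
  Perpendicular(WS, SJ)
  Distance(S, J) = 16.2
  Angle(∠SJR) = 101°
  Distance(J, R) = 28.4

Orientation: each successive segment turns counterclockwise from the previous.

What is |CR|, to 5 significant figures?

31.711

WS is perpendicular to SJ, so SJ runs at -60.200°; with |SJ| = 16.2, J = (4.4220, -4.1050). ∠SJR = 101.0° gives JR at 18.800° from the x-axis; with |JR| = 28.4, R = (31.307, 5.0473). Then |CR| = |R − C| = 31.711.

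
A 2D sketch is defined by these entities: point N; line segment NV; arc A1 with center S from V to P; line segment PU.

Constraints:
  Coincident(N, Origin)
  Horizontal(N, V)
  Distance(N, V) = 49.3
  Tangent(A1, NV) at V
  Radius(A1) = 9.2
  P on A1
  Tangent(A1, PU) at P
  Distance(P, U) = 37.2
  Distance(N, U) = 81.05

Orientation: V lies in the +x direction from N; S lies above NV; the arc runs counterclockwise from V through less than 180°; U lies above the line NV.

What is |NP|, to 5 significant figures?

58.409

Checks: |SP| = 9.200 ✓; ∠(SP, PU) = 90.00° ✓; |PU| = 37.20 ✓; |NU| = 81.05 ✓.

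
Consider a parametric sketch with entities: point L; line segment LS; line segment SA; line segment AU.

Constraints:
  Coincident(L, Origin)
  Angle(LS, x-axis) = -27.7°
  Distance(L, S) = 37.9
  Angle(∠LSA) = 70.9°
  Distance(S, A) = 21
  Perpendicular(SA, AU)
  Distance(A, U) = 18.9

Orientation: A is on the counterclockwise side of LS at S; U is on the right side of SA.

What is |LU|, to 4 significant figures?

55.39

∠LSA = 70.9°, so SA runs at -27.7° + (180° − 70.9°) = 81.40° from the x-axis; with |SA| = 21.0, A = S + 21.0·(cos 81.40°, sin 81.40°) = (36.70, 3.146). SA ⟂ AU; with |AU| = 18.9 on the right of SA, U = A + 18.9·(0.9888, -0.1495) = (55.38, 0.3202). Then |LU| = |U − L| = 55.39.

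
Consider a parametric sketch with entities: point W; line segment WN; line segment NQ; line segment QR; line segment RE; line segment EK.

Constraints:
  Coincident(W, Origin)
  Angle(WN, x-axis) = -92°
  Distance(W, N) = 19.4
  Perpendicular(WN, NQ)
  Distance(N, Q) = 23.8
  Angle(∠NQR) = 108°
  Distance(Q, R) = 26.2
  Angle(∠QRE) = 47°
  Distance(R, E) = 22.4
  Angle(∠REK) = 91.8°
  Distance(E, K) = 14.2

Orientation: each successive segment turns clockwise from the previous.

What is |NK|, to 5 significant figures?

17.356

∠QRE = 47.0° gives RE at -27.000° from the x-axis; with |RE| = 22.4, E = (-11.726, -3.5419). ∠REK = 91.8° gives EK at -115.20° from the x-axis; with |EK| = 14.2, K = (-17.772, -16.390). Then |NK| = |K − N| = 17.356.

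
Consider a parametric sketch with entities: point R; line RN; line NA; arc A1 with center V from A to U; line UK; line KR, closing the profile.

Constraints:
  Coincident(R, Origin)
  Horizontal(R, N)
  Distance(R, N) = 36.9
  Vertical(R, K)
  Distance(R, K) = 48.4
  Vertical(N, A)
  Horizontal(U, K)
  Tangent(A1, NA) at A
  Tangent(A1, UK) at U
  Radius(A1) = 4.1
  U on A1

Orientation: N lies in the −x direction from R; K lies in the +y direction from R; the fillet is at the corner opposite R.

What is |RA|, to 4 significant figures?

57.66

R is at the origin; R and N share the same y with |RN| = 36.9 and N on the −x side, so N = (-36.90, 0.000). R and K share the same x with |RK| = 48.4 and K on the +y side, so K = (0.000, 48.40). The virtual corner opposite R is at (-36.90, 48.40). The tangent condition forces VA to be normal to NA and tangency of A1 to UK means the radius VU is perpendicular to UK, with radius 4.1, so the center V sits 4.1 in from both sides at V = (-32.80, 44.30). That places the tangent points at A = (-36.90, 44.30) on NA and U = (-32.80, 48.40) on UK. Then |RA| = |A − R| = 57.66.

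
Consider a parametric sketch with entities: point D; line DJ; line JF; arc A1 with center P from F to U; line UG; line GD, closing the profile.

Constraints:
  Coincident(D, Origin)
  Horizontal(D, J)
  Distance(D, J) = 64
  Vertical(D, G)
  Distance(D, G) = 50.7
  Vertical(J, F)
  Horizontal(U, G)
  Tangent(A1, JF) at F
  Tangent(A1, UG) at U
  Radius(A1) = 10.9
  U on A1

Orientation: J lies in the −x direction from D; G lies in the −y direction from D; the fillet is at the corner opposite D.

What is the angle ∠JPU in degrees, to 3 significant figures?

165°

The virtual corner opposite D is at (-64.0, -50.7). The tangent condition forces PF to be normal to JF and since A1 is tangent to UG there, PU ⟂ UG, with radius 10.9, so the center P sits 10.9 in from both sides at P = (-53.1, -39.8). That places the tangent points at F = (-64.0, -39.8) on JF and U = (-53.1, -50.7) on UG. Then cos ∠JPU = PJ·PU / (|PJ||PU|), giving 165°.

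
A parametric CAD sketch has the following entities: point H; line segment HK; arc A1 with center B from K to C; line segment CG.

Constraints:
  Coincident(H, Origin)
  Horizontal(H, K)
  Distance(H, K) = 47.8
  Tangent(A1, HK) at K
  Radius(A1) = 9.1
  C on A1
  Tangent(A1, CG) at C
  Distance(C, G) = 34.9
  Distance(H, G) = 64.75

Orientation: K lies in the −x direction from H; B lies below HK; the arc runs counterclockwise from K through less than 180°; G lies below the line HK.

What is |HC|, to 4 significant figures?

57.72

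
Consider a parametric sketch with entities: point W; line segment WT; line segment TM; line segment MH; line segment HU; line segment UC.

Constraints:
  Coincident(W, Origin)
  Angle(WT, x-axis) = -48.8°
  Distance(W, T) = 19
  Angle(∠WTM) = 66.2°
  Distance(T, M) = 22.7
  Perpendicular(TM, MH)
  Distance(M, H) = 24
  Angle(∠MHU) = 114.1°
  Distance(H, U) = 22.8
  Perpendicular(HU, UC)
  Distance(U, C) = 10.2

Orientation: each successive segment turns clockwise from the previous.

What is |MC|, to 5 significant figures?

34.639

W is at the origin; WT runs at -48.8° with length 19.0, so T = (12.515, -14.296). ∠WTM = 66.2° gives TM at -162.60° from the x-axis; with |TM| = 22.7, M = (-9.1462, -21.084). TM ⟂ MH, so MH runs at 107.40°; with |MH| = 24.0, H = (-16.323, 1.8177). ∠MHU = 114.1° gives HU at 41.500° from the x-axis; with |HU| = 22.8, U = (0.75306, 16.925). The perpendicularity gives UC at right angles to HU, so UC runs at -48.500°; with |UC| = 10.2, C = (7.5118, 9.2860). Then |MC| = |C − M| = 34.639.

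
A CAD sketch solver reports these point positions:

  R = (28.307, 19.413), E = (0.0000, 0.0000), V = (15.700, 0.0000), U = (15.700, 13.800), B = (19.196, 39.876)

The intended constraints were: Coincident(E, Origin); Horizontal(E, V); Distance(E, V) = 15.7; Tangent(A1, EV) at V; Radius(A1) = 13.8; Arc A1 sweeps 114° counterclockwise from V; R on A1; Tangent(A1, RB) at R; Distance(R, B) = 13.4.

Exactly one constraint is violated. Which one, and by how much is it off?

Distance(R, B) = 13.4 — off by 9.00.

E = (0.00, 0.00) ✓; E.y = 0.00, V.y = 0.00 ✓; |EV| = 15.70 ✓; ∠(UV, VE) = 90.00° ✓; |UV| = 13.80 ✓; bearing(U→R) − bearing(U→V) = 114.0° ✓; |UR| = 13.80 ✓; ∠(UR, RB) = 90.00° ✓; |RB| = 22.40 ✗.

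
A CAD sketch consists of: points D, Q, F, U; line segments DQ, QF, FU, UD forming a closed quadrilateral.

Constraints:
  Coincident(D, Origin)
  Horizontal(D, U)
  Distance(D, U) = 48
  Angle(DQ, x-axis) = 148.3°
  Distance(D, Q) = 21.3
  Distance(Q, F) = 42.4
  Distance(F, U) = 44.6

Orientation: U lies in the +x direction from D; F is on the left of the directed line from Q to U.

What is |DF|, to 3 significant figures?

37.8

D is at the origin; DU is horizontal with |DU| = 48.0 and U in +x, so U = (48.0, 0). DQ runs at 148.3° with |DQ| = 21.3, so Q = (-18.1, 11.2). F is determined by |QF| = 42.4 and |FU| = 44.6 together: it lies at the intersection of circle(Q, 42.4) and circle(U, 44.6). With |QU| = 67.1, the foot of the radical line on QU is 32.1 from Q and the perpendicular offset is √(42.4² − 32.1²) = 27.7. Taking the left-of-QU solution: F = (18.2, 33.1).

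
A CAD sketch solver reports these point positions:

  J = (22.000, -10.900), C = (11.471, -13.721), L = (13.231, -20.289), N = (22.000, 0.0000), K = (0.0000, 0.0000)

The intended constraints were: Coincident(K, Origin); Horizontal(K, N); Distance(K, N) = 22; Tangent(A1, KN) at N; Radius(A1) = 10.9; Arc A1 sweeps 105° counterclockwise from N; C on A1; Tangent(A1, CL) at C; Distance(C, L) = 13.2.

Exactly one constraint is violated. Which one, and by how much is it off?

Distance(C, L) = 13.2 — off by 6.40.

K = (0.00, 0.00) ✓; K.y = 0.00, N.y = 0.00 ✓; |KN| = 22.00 ✓; ∠(JN, NK) = 90.00° ✓; |JN| = 10.90 ✓; bearing(J→C) − bearing(J→N) = 105.0° ✓; |JC| = 10.90 ✓; ∠(JC, CL) = 90.00° ✓; |CL| = 6.800 ✗.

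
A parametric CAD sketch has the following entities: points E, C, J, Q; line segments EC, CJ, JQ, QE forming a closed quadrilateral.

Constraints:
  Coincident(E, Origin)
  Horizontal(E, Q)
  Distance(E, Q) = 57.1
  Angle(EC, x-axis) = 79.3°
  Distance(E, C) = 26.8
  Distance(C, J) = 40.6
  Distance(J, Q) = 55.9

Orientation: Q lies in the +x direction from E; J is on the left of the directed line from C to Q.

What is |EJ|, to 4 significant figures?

63.48

Checks: |CJ| = 40.60 ✓; |JQ| = 55.90 ✓.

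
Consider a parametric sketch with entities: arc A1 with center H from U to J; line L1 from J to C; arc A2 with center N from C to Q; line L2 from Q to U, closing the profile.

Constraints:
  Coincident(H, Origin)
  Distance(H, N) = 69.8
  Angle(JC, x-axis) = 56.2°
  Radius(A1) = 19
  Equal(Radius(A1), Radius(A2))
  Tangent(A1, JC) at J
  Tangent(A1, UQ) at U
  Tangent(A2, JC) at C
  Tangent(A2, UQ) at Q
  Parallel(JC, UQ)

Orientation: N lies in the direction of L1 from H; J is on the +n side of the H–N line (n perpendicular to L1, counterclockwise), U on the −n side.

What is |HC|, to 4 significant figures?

72.34

The slot axis is L1's direction at 56.2°, so u = (cos 56.2°, sin 56.2°) = (0.5563, 0.8310) and n = (−sin 56.2°, cos 56.2°) = (-0.8310, 0.5563). H is at the origin and N lies 69.8 along u from H, so N = 69.8·u = (38.83, 58.00). Tangency of A1 to both parallel lines with radius 19.0 puts J and U at H ± 19.0·n: J = (-15.79, 10.57), U = (15.79, -10.57). Equal radii place C and Q the same way about N: C = N + 19.0·n = (23.04, 68.57), Q = N − 19.0·n = (54.62, 47.43). Then |HC| = |C − H| = 72.34.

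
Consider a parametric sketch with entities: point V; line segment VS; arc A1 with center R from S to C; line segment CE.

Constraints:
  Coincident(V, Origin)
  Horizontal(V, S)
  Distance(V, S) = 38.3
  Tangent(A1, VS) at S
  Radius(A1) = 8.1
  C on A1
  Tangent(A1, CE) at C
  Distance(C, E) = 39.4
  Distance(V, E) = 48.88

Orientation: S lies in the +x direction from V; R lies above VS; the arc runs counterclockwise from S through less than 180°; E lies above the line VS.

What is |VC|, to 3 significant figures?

46.6

Checks: V = (0.00, 0.00) ✓; |RC| = 8.100 ✓; ∠(RC, CE) = 90.00° ✓; |CE| = 39.40 ✓; |VE| = 48.88 ✓.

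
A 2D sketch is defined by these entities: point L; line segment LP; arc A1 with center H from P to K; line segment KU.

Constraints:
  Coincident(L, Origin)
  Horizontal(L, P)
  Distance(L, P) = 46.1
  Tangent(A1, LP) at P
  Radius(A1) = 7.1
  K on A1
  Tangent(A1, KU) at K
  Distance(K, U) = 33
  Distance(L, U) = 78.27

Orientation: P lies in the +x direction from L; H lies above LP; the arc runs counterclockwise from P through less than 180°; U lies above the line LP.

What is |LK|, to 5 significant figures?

51.402

Checks: |HK| = 7.100 ✓; ∠(HK, KU) = 90.00° ✓; |KU| = 33.00 ✓; |LU| = 78.27 ✓.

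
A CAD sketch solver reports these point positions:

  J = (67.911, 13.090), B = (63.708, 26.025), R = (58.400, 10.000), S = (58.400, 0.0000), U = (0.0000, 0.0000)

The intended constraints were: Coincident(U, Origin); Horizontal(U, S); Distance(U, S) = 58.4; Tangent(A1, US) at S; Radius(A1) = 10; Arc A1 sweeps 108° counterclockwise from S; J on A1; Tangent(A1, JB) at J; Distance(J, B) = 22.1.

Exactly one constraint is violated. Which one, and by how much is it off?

Distance(J, B) = 22.1 — off by 8.50.

U = (0.00, 0.00) ✓; U.y = 0.00, S.y = 0.00 ✓; |US| = 58.40 ✓; ∠(RS, SU) = 90.00° ✓; |RS| = 10.00 ✓; bearing(R→J) − bearing(R→S) = 108.0° ✓; |RJ| = 10.00 ✓; ∠(RJ, JB) = 90.00° ✓; |JB| = 13.60 ✗.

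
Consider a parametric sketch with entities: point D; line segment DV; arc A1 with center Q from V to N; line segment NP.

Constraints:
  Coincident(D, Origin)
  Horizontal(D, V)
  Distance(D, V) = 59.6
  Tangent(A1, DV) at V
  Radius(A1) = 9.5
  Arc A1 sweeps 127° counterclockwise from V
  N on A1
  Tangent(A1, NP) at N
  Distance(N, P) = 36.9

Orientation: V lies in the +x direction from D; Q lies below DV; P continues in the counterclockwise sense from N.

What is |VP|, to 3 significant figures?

47.0

D is at the origin; DV is horizontal with |DV| = 59.6 and V on the +x side, so V = (59.6, 0.00). The tangent condition forces QV to be normal to DV, so Q = V + (0, -9.5) = (59.6, -9.50). On A1, V sits at bearing 90° from Q; a 127° counterclockwise sweep puts N at bearing 217°, so N = Q + 9.5·(cos 217°, sin 217°) = (52.0, -15.2). Since A1 is tangent to NP there, QN ⟂ NP, so NP runs along (−sin 217°, cos 217°); with |NP| = 36.9, P = (74.2, -44.7). Then |VP| = |P − V| = 47.0.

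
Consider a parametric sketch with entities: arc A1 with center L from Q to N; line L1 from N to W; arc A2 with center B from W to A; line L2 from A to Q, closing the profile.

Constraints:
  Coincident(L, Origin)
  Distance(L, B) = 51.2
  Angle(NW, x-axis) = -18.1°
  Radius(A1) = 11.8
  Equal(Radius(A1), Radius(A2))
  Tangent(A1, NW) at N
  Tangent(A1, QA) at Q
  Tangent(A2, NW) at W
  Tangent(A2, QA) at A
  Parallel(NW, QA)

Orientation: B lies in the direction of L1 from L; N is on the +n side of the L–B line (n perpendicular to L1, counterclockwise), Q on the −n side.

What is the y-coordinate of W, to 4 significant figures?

-4.691

Tangency of A1 to both parallel lines with radius 11.8 puts N and Q at L ± 11.8·n: N = (3.666, 11.22), Q = (-3.666, -11.22). Equal radii place W and A the same way about B: W = B + 11.8·n = (52.33, -4.691), A = B − 11.8·n = (45.00, -27.12). So W.y = -4.691.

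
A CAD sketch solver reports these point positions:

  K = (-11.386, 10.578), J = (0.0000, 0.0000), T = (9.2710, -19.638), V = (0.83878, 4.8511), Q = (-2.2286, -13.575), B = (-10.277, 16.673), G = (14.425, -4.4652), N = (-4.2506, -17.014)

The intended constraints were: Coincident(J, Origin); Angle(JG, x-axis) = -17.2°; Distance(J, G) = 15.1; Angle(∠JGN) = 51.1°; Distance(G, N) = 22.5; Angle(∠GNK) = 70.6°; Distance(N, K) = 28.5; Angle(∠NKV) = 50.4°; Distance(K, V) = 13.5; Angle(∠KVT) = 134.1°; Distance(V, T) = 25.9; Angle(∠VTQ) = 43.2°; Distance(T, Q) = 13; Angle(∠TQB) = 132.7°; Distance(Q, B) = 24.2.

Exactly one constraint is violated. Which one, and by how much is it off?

Distance(Q, B) = 24.2 — off by 7.10.

J = (0.00, 0.00) ✓; JG at -17.20° ✓; |JG| = 15.10 ✓; ∠JGN = 51.10° ✓; |GN| = 22.50 ✓; ∠GNK = 70.60° ✓; |NK| = 28.50 ✓; ∠NKV = 50.40° ✓; |KV| = 13.50 ✓; ∠KVT = 134.1° ✓; |VT| = 25.90 ✓; ∠VTQ = 43.20° ✓; |TQ| = 13.00 ✓; ∠TQB = 132.7° ✓; |QB| = 31.30 ✗.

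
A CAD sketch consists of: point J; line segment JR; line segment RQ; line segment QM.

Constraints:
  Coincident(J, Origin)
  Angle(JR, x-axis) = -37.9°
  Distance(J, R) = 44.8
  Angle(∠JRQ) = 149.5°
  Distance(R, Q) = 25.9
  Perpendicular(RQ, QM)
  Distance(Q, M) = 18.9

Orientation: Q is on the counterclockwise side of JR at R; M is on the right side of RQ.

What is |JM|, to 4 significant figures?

76.77

∠JRQ = 149.5°, so RQ runs at -37.9° + (180° − 149.5°) = -7.400° from the x-axis; with |RQ| = 25.9, Q = R + 25.9·(cos -7.400°, sin -7.400°) = (61.04, -30.86). The perpendicularity gives QM at right angles to RQ; with |QM| = 18.9 on the right of RQ, M = Q + 18.9·(-0.1288, -0.9917) = (58.60, -49.60). Then |JM| = |M − J| = 76.77.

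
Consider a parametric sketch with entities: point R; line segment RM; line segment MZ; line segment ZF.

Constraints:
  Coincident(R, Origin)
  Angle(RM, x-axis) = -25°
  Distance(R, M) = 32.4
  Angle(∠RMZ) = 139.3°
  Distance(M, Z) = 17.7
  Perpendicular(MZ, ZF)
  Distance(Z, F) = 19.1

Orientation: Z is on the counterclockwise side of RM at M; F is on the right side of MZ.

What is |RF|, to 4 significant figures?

58.35

R is at the origin; RM runs at -25.0° with length 32.4, so M = 32.4·(cos -25.0°, sin -25.0°) = (29.36, -13.69). ∠RMZ = 139.3°, so MZ runs at -25.0° + (180° − 139.3°) = 15.70° from the x-axis; with |MZ| = 17.7, Z = M + 17.7·(cos 15.70°, sin 15.70°) = (46.40, -8.903). The perpendicularity gives ZF at right angles to MZ; with |ZF| = 19.1 on the right of MZ, F = Z + 19.1·(0.2706, -0.9627) = (51.57, -27.29). Then |RF| = |F − R| = 58.35.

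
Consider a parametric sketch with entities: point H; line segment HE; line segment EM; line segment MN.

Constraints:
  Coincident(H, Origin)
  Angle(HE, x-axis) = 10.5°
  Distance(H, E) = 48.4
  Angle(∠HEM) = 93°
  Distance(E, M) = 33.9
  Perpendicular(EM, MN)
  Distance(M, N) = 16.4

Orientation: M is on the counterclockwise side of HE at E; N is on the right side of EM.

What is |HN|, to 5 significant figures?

74.282

H is at the origin; HE runs at 10.5° with length 48.4, so E = 48.4·(cos 10.5°, sin 10.5°) = (47.590, 8.8202). ∠HEM = 93.0°, so EM runs at 10.5° + (180° − 93.0°) = 97.500° from the x-axis; with |EM| = 33.9, M = E + 33.9·(cos 97.500°, sin 97.500°) = (43.165, 42.430). EM is perpendicular to MN; with |MN| = 16.4 on the right of EM, N = M + 16.4·(0.99144, 0.13053) = (59.424, 44.571). Then |HN| = |N − H| = 74.282.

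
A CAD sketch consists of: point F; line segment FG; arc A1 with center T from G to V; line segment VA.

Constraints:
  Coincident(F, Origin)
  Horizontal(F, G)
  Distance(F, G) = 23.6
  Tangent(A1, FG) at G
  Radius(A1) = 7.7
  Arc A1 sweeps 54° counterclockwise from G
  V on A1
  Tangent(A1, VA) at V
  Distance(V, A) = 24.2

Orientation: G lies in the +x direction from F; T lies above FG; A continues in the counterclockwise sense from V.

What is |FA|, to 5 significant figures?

49.582

F is at the origin; FG is horizontal with |FG| = 23.6 and G on the +x side, so G = (23.600, 0.0000). The tangent condition forces TG to be normal to FG, so T = G + (0, 7.7) = (23.600, 7.7000). On A1, G sits at bearing -90° from T; a 54° counterclockwise sweep puts V at bearing -36°, so V = T + 7.7·(cos -36°, sin -36°) = (29.829, 3.1741). The tangent condition forces TV to be normal to VA, so VA runs along (−sin -36°, cos -36°); with |VA| = 24.2, A = (44.054, 22.752). Then |FA| = |A − F| = 49.582.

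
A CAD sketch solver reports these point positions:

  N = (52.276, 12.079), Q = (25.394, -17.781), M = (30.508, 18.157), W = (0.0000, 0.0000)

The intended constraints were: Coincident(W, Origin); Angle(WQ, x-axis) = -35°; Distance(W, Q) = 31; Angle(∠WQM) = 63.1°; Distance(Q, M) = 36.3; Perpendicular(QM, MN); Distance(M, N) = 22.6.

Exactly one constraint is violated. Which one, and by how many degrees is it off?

Perpendicular(QM, MN) — off by 7.50°.

W = (0.00, 0.00) ✓; WQ at -35.00° ✓; |WQ| = 31.00 ✓; ∠WQM = 63.10° ✓; |QM| = 36.30 ✓; ∠(QM, MN) = 97.50° ✗; |MN| = 22.60 ✓.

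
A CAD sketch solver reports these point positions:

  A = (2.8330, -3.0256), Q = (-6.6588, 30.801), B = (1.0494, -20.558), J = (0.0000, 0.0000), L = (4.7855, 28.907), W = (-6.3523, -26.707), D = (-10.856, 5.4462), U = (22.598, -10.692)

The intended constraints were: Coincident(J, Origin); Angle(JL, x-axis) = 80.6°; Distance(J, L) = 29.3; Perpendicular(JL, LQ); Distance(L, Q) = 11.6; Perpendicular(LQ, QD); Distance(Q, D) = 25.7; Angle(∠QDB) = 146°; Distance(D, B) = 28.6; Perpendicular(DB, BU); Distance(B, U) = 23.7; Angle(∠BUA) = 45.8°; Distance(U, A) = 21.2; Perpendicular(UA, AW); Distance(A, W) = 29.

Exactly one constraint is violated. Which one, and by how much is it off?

Distance(A, W) = 29 — off by 3.60.

J = (0.00, 0.00) ✓; JL at 80.60° ✓; |JL| = 29.30 ✓; ∠(JL, LQ) = 90.00° ✓; |LQ| = 11.60 ✓; ∠(LQ, QD) = 90.00° ✓; |QD| = 25.70 ✓; ∠QDB = 146.0° ✓; |DB| = 28.60 ✓; ∠(DB, BU) = 90.00° ✓; |BU| = 23.70 ✓; ∠BUA = 45.80° ✓; |UA| = 21.20 ✓; ∠(UA, AW) = 90.00° ✓; |AW| = 25.40 ✗.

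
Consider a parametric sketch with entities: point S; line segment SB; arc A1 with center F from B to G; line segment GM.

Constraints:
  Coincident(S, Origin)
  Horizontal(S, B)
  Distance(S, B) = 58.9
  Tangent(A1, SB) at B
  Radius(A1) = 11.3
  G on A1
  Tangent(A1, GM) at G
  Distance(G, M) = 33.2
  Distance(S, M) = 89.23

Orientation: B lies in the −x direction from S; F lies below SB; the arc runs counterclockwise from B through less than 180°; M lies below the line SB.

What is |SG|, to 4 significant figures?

70.04

Checks: |FG| = 11.30 ✓; ∠(FG, GM) = 90.00° ✓; |GM| = 33.20 ✓; |SM| = 89.23 ✓.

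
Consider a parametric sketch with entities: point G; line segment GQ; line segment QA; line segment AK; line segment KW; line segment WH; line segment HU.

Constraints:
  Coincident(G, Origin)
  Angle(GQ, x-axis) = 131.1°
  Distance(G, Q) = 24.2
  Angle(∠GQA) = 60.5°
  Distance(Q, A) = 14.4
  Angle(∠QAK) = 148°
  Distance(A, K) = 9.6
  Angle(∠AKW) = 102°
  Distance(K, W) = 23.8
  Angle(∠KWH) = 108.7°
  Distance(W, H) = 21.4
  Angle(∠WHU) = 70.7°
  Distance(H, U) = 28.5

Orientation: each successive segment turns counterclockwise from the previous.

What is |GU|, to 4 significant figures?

22.59

∠KWH = 108.7° gives WH at 71.90° from the x-axis; with |WH| = 21.4, H = (11.85, 15.88). ∠WHU = 70.7° gives HU at -178.8° from the x-axis; with |HU| = 28.5, U = (-16.64, 15.28). Then |GU| = |U − G| = 22.59.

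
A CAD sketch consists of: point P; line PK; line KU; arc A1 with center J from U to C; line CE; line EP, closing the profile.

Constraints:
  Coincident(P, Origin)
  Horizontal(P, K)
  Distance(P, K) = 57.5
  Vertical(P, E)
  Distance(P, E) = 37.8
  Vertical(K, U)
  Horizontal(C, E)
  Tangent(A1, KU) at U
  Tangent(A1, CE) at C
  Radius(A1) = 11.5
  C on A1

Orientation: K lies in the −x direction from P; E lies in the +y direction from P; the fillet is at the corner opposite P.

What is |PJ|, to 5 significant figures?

52.988

P is at the origin; P and K share the same y with |PK| = 57.5 and K on the −x side, so K = (-57.500, 0.0000). P and E share the same x with |PE| = 37.8 and E on the +y side, so E = (0.0000, 37.800). The virtual corner opposite P is at (-57.500, 37.800). A1 meets KU tangentially, so JU is at right angles to KU and A1 meets CE tangentially, so JC is at right angles to CE, with radius 11.5, so the center J sits 11.5 in from both sides at J = (-46.000, 26.300). Then |PJ| = |J − P| = 52.988.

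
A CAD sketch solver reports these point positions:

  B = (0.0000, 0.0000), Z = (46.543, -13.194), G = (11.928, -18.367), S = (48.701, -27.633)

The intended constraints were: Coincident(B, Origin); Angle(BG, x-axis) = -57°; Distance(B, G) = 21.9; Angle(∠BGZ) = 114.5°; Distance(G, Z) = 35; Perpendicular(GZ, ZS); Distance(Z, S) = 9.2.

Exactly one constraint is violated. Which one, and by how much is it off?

Distance(Z, S) = 9.2 — off by 5.40.

B = (0.00, 0.00) ✓; BG at -57.00° ✓; |BG| = 21.90 ✓; ∠BGZ = 114.5° ✓; |GZ| = 35.00 ✓; ∠(GZ, ZS) = 90.00° ✓; |ZS| = 14.60 ✗.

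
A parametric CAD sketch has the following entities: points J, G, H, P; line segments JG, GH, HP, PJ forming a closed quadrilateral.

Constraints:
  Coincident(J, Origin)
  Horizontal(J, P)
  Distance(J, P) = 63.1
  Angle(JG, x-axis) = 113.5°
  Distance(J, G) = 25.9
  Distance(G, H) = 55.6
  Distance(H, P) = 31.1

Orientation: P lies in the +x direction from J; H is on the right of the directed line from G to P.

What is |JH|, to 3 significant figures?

35.2

J is at the origin; J and P share the same y with |JP| = 63.1 and P in +x, so P = (63.1, 0). JG runs at 113.5° with |JG| = 25.9, so G = (-10.3, 23.8). H is determined by |GH| = 55.6 and |HP| = 31.1 together: it lies at the intersection of circle(G, 55.6) and circle(P, 31.1). With |GP| = 77.2, the foot of the radical line on GP is 52.3 from G and the perpendicular offset is √(55.6² − 52.3²) = 18.7. Taking the right-of-GP solution: H = (33.7, -10.2).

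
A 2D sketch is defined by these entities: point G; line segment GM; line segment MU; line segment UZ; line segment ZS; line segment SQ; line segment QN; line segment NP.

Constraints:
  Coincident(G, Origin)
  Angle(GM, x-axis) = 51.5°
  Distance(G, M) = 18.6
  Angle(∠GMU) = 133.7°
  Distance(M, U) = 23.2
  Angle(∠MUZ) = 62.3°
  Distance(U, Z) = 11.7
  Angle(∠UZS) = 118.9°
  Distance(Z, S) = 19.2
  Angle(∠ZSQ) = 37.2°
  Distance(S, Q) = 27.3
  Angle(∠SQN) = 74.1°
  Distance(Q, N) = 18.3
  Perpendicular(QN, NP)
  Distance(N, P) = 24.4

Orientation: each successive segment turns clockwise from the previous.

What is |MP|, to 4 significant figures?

20.53

G is at the origin; GM runs at 51.5° with length 18.6, so M = (11.58, 14.56). ∠GMU = 133.7° gives MU at 5.200° from the x-axis; with |MU| = 23.2, U = (34.68, 16.66). ∠MUZ = 62.3° gives UZ at -112.5° from the x-axis; with |UZ| = 11.7, Z = (30.21, 5.850). ∠UZS = 118.9° gives ZS at -173.6° from the x-axis; with |ZS| = 19.2, S = (11.13, 3.710). ∠ZSQ = 37.2° gives SQ at 43.60° from the x-axis; with |SQ| = 27.3, Q = (30.90, 22.54). ∠SQN = 74.1° gives QN at -62.30° from the x-axis; with |QN| = 18.3, N = (39.40, 6.334). QN ⟂ NP, so NP runs at -152.3°; with |NP| = 24.4, P = (17.80, -5.009). Then |MP| = |P − M| = 20.53.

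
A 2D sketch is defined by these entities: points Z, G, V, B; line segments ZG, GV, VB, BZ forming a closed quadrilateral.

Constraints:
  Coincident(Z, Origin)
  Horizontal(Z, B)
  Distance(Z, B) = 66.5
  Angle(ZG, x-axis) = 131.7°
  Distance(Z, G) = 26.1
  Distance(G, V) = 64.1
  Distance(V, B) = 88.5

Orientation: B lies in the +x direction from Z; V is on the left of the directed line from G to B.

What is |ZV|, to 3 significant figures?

75.5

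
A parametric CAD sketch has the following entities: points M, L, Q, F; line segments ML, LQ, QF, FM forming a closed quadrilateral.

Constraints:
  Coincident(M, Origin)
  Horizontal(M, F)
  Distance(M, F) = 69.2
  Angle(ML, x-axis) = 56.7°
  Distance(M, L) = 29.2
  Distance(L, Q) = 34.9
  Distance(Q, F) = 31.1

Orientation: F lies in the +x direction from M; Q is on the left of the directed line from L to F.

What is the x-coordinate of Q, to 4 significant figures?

50.92

M is at the origin; M and F share the same y with |MF| = 69.2 and F in +x, so F = (69.2, 0). ML runs at 56.7° with |ML| = 29.2, so L = (16.03, 24.41). Q is determined by |LQ| = 34.9 and |QF| = 31.1 together: it lies at the intersection of circle(L, 34.9) and circle(F, 31.1). With |LF| = 58.50, the foot of the radical line on LF is 31.39 from L and the perpendicular offset is √(34.9² − 31.39²) = 15.24. Taking the left-of-LF solution: Q = (50.92, 25.16).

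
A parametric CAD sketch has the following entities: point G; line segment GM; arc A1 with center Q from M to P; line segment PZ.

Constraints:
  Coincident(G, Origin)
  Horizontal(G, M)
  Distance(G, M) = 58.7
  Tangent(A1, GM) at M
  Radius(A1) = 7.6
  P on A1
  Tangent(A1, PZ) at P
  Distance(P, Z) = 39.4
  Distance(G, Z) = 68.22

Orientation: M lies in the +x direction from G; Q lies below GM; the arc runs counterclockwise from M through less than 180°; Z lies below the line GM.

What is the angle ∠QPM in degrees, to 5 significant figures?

46.006°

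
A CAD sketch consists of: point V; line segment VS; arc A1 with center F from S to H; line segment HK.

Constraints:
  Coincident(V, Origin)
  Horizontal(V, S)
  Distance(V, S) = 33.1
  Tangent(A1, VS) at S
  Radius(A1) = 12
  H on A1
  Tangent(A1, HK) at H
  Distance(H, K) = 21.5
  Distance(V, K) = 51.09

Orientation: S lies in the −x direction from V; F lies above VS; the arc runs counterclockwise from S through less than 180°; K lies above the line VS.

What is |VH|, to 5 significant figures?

30.048

Checks: V.y = 0.00, S.y = 0.00 ✓; |FH| = 12.00 ✓; ∠(FH, HK) = 90.00° ✓; |HK| = 21.50 ✓; |VK| = 51.09 ✓.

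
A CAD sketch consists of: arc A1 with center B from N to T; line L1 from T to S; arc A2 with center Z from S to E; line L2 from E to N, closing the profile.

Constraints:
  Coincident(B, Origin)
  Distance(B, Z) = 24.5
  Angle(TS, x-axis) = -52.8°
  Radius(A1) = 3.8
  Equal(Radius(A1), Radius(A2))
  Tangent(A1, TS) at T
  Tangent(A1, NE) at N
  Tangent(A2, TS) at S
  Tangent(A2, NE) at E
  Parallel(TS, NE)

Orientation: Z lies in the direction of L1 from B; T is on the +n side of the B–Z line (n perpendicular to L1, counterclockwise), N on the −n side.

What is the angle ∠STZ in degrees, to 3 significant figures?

8.82°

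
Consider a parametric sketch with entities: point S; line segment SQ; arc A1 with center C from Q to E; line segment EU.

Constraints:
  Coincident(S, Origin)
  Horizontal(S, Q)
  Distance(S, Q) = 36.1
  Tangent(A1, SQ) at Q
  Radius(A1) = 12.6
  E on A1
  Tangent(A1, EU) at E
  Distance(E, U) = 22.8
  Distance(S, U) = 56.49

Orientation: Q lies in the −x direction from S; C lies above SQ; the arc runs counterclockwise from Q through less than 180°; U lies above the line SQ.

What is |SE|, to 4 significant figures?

33.91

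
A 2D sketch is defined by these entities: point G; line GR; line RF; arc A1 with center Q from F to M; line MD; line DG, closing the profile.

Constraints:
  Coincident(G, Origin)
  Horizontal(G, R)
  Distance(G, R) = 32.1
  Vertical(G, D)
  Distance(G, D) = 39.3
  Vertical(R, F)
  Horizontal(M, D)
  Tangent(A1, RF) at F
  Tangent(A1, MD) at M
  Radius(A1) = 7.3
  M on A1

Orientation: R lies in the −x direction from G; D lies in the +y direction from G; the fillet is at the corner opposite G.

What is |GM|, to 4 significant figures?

46.47

G is at the origin; G and R share the same y with |GR| = 32.1 and R on the −x side, so R = (-32.10, 0.000). G and D share the same x with |GD| = 39.3 and D on the +y side, so D = (0.000, 39.30). The virtual corner opposite G is at (-32.10, 39.30). A1 meets RF tangentially, so QF is at right angles to RF and A1 meets MD tangentially, so QM is at right angles to MD, with radius 7.3, so the center Q sits 7.3 in from both sides at Q = (-24.80, 32.00). That places the tangent points at F = (-32.10, 32.00) on RF and M = (-24.80, 39.30) on MD. Then |GM| = |M − G| = 46.47.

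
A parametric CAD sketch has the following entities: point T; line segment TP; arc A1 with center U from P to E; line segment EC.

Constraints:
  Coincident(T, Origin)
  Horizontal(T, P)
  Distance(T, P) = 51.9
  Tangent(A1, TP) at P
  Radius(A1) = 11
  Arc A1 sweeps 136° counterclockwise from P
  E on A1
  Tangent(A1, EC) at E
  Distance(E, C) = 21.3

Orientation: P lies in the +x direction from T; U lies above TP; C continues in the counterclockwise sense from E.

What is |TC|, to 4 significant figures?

55.60

T is at the origin; T and P share the same y with |TP| = 51.9 and P on the +x side, so P = (51.90, 0.000). Since A1 is tangent to TP there, UP ⟂ TP, so U = P + (0, 11) = (51.90, 11.00). On A1, P sits at bearing -90° from U; a 136° counterclockwise sweep puts E at bearing 46°, so E = U + 11.0·(cos 46°, sin 46°) = (59.54, 18.91). Since A1 is tangent to EC there, UE ⟂ EC, so EC runs along (−sin 46°, cos 46°); with |EC| = 21.3, C = (44.22, 33.71). Then |TC| = |C − T| = 55.60.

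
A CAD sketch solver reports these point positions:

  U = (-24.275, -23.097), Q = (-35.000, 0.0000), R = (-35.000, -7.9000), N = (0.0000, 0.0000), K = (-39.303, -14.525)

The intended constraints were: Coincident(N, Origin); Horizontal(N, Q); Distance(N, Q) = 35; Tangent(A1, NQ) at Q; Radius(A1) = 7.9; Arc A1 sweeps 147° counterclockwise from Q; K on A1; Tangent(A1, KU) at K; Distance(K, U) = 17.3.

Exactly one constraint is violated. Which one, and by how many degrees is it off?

Tangent(A1, KU) at K — off by 3.30°.

N = (0.00, 0.00) ✓; N.y = 0.00, Q.y = 0.00 ✓; |NQ| = 35.00 ✓; ∠(RQ, QN) = 90.00° ✓; |RQ| = 7.900 ✓; bearing(R→K) − bearing(R→Q) = 147.0° ✓; |RK| = 7.900 ✓; ∠(RK, KU) = 86.70° ✗; |KU| = 17.30 ✓.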